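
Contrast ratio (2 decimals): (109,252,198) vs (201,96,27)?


Linearize each sRGB channel c=v/255: c/12.92 if c ≤ 0.04045 else ((c+0.055)/1.055)^2.4
L = 0.2126×R_lin + 0.7152×G_lin + 0.0722×B_lin
Color 1 (109,252,198):
  R=109: 109/255≈0.4275 > 0.04045 → ((0.4275+0.055)/1.055)^2.4 ≈ 0.15293
  G=252: 252/255≈0.9882 > 0.04045 → ((0.9882+0.055)/1.055)^2.4 ≈ 0.97345
  B=198: 198/255≈0.7765 > 0.04045 → ((0.7765+0.055)/1.055)^2.4 ≈ 0.56471
  L1 = 0.2126×0.15293 + 0.7152×0.97345 + 0.0722×0.56471 ≈ 0.76949
Color 2 (201,96,27):
  R=201: 201/255≈0.7882 > 0.04045 → ((0.7882+0.055)/1.055)^2.4 ≈ 0.58408
  G=96: 96/255≈0.3765 > 0.04045 → ((0.3765+0.055)/1.055)^2.4 ≈ 0.11697
  B=27: 27/255≈0.1059 > 0.04045 → ((0.1059+0.055)/1.055)^2.4 ≈ 0.01096
  L2 = 0.2126×0.58408 + 0.7152×0.11697 + 0.0722×0.01096 ≈ 0.20862
Lighter = 0.76949, Darker = 0.20862
Ratio = (L_lighter + 0.05) / (L_darker + 0.05)
Ratio = (0.76949 + 0.05) / (0.20862 + 0.05) = 0.81949 / 0.25862 ≈ 3.1687
Ratio ≈ 3.17:1


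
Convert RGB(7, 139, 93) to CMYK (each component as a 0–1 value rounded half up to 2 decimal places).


R'=7/255≈0.0275, G'=139/255≈0.5451, B'=93/255≈0.3647
K = 1 - max(R',G',B') = 1 - 139/255 = 116/255 = 0.45490… → 0.45
(1-R'-K)/(1-K) simplifies to (max-R)/max with max = 139:
C = (139-7)/139 = 132/139 = 0.94964… → 0.95
M = (139-139)/139 = 0/139 = 0 → 0.00
Y = (139-93)/139 = 46/139 = 0.33093… → 0.33
= CMYK(0.95, 0.00, 0.33, 0.45)


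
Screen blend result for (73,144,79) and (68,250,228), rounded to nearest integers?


Screen: C = 255 - (255-A)×(255-B)/255, rounded to nearest integer
R: 255 - (255-73)×(255-68)/255 = 255 - 34034/255 ≈ 255 - 133.467 = 121.533 → 122
G: 255 - (255-144)×(255-250)/255 = 255 - 555/255 ≈ 255 - 2.176 = 252.824 → 253
B: 255 - (255-79)×(255-228)/255 = 255 - 4752/255 ≈ 255 - 18.635 = 236.365 → 236
= RGB(122, 253, 236)


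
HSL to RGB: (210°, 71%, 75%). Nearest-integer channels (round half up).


H=210°, S=0.71, L=0.75
C = (1-|2L-1|)×S = (1-|0.50|)×0.71 = 0.355
H' = H/60 = 210/60 ≈ 3.5000; X = C×(1-|H' mod 2 - 1|) = 0.1775
m = L - C/2 = 0.75 - 0.1775 = 0.5725
Sector ⌊H'⌋ = 3 → (R',G',B') = (0.0, 0.1775, 0.355)
RGB = ((R'+m)×255, (G'+m)×255, (B'+m)×255) = (145.9875, 191.25, 236.5125)
Round half up → RGB(146, 191, 237)


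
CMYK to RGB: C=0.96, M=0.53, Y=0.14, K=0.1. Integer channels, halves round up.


R = 255 × (1-C) × (1-K) = 255 × 0.04 × 0.90 = 9.18 → 9
G = 255 × (1-M) × (1-K) = 255 × 0.47 × 0.90 = 107.865 → 108
B = 255 × (1-Y) × (1-K) = 255 × 0.86 × 0.90 = 197.37 → 197
= RGB(9, 108, 197)


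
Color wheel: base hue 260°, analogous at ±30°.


Base hue: 260°
Left analog: (260 - 30) mod 360 = 230°
Right analog: (260 + 30) mod 360 = 290°
Analogous hues = 230° and 290°


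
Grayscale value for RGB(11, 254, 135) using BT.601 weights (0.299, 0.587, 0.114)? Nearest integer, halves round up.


Gray = 0.299×R + 0.587×G + 0.114×B
Gray = 0.299×11 + 0.587×254 + 0.114×135
Gray = 3.289 + 149.098 + 15.390
Gray = 167.777 → round half up → 168
Gray = 168


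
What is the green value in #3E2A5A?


Color: #3E2A5A
R = 3E = 62
G = 2A = 42
B = 5A = 90
Green = 42


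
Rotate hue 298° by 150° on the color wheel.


New hue = (H + rotation) mod 360
New hue = (298 + 150) mod 360
= 448 mod 360
= 88°


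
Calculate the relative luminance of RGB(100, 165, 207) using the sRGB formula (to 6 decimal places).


Linearize each channel (sRGB transfer function): c = v/255; c_lin = c/12.92 if c ≤ 0.04045, else ((c+0.055)/1.055)^2.4
  R: 100/255 ≈ 0.392157 > 0.04045 → ((0.392157+0.055)/1.055)^2.4 ≈ 0.127438
  G: 165/255 ≈ 0.647059 > 0.04045 → ((0.647059+0.055)/1.055)^2.4 ≈ 0.376262
  B: 207/255 ≈ 0.811765 > 0.04045 → ((0.811765+0.055)/1.055)^2.4 ≈ 0.623960
R_lin = 0.127438, G_lin = 0.376262, B_lin = 0.623960
L = 0.2126×R + 0.7152×G + 0.0722×B
L = 0.2126×0.127438 + 0.7152×0.376262 + 0.0722×0.623960
L ≈ 0.341246


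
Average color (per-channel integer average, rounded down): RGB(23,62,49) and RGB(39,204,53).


Midpoint: each channel = ⌊(C₁+C₂)/2⌋
R: ⌊(23+39)/2⌋ = 31
G: ⌊(62+204)/2⌋ = 133
B: ⌊(49+53)/2⌋ = 51
= RGB(31, 133, 51)


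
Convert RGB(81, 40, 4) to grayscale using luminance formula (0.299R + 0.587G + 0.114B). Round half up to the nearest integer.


Gray = 0.299×R + 0.587×G + 0.114×B
Gray = 0.299×81 + 0.587×40 + 0.114×4
Gray = 24.219 + 23.480 + 0.456
Gray = 48.155 → round half up → 48
Gray = 48


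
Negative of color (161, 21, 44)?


Invert: (255-R, 255-G, 255-B)
R: 255-161 = 94
G: 255-21 = 234
B: 255-44 = 211
= RGB(94, 234, 211)


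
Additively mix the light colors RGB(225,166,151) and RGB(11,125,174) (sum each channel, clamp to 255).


Additive: each channel = min(255, C₁+C₂)
R: 225+11 = 236 → 236
G: 166+125 = 291 → 255
B: 151+174 = 325 → 255
= RGB(236, 255, 255)


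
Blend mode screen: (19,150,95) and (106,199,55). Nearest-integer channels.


Screen: C = 255 - (255-A)×(255-B)/255, rounded to nearest integer
R: 255 - (255-19)×(255-106)/255 = 255 - 35164/255 ≈ 255 - 137.898 = 117.102 → 117
G: 255 - (255-150)×(255-199)/255 = 255 - 5880/255 ≈ 255 - 23.059 = 231.941 → 232
B: 255 - (255-95)×(255-55)/255 = 255 - 32000/255 ≈ 255 - 125.490 = 129.510 → 130
= RGB(117, 232, 130)


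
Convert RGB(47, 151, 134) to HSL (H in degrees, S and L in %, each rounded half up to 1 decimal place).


Normalize: R'=47/255≈0.1843, G'=151/255≈0.5922, B'=134/255≈0.5255
Max=151/255, Min=47/255, Δ=Max-Min=104/255
L = (Max+Min)/2 = (151+47)/510 = 198/510 = 0.38823… → L = 38.8%
L ≤ 0.5 → S = Δ/(Max+Min) = 104/(151+47) = 104/198 = 0.52525… → S = 52.5%
(the 1/255 factors cancel in S and H, so raw channel differences can be used)
Max is G' → H = 60 × ((B-R)/Δ + 2) = 60 × ((134-47)/104 + 2)
  87/104 + 2 = 0.8365… + 2 = 2.8365…
  H = 60 × 2.8365… = 170.192…° → H = 170.2°
= HSL(170.2°, 52.5%, 38.8%)


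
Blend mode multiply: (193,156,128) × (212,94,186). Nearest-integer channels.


Multiply: C = A×B/255, rounded to nearest integer
R: 193×212/255 = 40916/255 ≈ 160.455 → 160
G: 156×94/255 = 14664/255 ≈ 57.506 → 58
B: 128×186/255 = 23808/255 ≈ 93.365 → 93
= RGB(160, 58, 93)


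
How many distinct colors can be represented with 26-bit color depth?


Colors = 2^bits = 2^26
= 67,108,864 colors


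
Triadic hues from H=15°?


Triadic: equally spaced at 120° intervals
H1 = 15°
H2 = (15 + 120) mod 360 = 135°
H3 = (15 + 240) mod 360 = 255°
Triadic = 15°, 135°, 255°


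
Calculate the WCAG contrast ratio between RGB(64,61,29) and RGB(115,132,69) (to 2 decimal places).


Linearize each sRGB channel c=v/255: c/12.92 if c ≤ 0.04045 else ((c+0.055)/1.055)^2.4
L = 0.2126×R_lin + 0.7152×G_lin + 0.0722×B_lin
Color 1 (64,61,29):
  R=64: 64/255≈0.2510 > 0.04045 → ((0.2510+0.055)/1.055)^2.4 ≈ 0.05127
  G=61: 61/255≈0.2392 > 0.04045 → ((0.2392+0.055)/1.055)^2.4 ≈ 0.04667
  B=29: 29/255≈0.1137 > 0.04045 → ((0.1137+0.055)/1.055)^2.4 ≈ 0.01229
  L1 = 0.2126×0.05127 + 0.7152×0.04667 + 0.0722×0.01229 ≈ 0.04516
Color 2 (115,132,69):
  R=115: 115/255≈0.4510 > 0.04045 → ((0.4510+0.055)/1.055)^2.4 ≈ 0.17144
  G=132: 132/255≈0.5176 > 0.04045 → ((0.5176+0.055)/1.055)^2.4 ≈ 0.23074
  B=69: 69/255≈0.2706 > 0.04045 → ((0.2706+0.055)/1.055)^2.4 ≈ 0.05951
  L2 = 0.2126×0.17144 + 0.7152×0.23074 + 0.0722×0.05951 ≈ 0.20577
Lighter = 0.20577, Darker = 0.04516
Ratio = (L_lighter + 0.05) / (L_darker + 0.05)
Ratio = (0.20577 + 0.05) / (0.04516 + 0.05) = 0.25577 / 0.09516 ≈ 2.6877
Ratio ≈ 2.69:1


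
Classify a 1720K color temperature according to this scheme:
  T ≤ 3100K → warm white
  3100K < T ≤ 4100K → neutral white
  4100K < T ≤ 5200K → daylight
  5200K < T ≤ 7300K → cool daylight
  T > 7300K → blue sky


Temperature: 1720K
1720K ≤ 3100K → warm white
Classification: warm white


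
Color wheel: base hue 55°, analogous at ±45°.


Base hue: 55°
Left analog: (55 - 45) mod 360 = 10°
Right analog: (55 + 45) mod 360 = 100°
Analogous hues = 10° and 100°


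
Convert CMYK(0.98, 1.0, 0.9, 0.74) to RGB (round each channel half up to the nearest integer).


R = 255 × (1-C) × (1-K) = 255 × 0.02 × 0.26 = 1.326 → 1
G = 255 × (1-M) × (1-K) = 255 × 0.00 × 0.26 = 0
B = 255 × (1-Y) × (1-K) = 255 × 0.10 × 0.26 = 6.63 → 7
= RGB(1, 0, 7)


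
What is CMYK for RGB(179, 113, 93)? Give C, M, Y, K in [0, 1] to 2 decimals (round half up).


R'=179/255≈0.7020, G'=113/255≈0.4431, B'=93/255≈0.3647
K = 1 - max(R',G',B') = 1 - 179/255 = 76/255 = 0.29803… → 0.30
(1-R'-K)/(1-K) simplifies to (max-R)/max with max = 179:
C = (179-179)/179 = 0/179 = 0 → 0.00
M = (179-113)/179 = 66/179 = 0.36871… → 0.37
Y = (179-93)/179 = 86/179 = 0.48044… → 0.48
= CMYK(0.00, 0.37, 0.48, 0.30)


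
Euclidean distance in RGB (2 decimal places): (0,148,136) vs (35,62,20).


d = √[(R₁-R₂)² + (G₁-G₂)² + (B₁-B₂)²]
d = √[(0-35)² + (148-62)² + (136-20)²]
d = √[1225 + 7396 + 13456]
d = √22077
d ≈ 148.58


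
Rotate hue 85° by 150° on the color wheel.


New hue = (H + rotation) mod 360
New hue = (85 + 150) mod 360
= 235 mod 360
= 235°


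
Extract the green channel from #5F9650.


Color: #5F9650
R = 5F = 95
G = 96 = 150
B = 50 = 80
Green = 150


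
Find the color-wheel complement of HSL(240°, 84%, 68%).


Complement = opposite side of color wheel = hue + 180°
H' = (240 + 180) mod 360 = 60°
S and L unchanged.
= HSL(60°, 84%, 68%)


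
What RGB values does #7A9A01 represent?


7A → 122 (R)
9A → 154 (G)
01 → 1 (B)
= RGB(122, 154, 1)


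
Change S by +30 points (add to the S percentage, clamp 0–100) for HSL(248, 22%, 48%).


Original S = 22%
Adjustment = +30 percentage points
New S = 22 + (30) = 52
Clamp to [0, 100] → 52
= HSL(248°, 52%, 48%)


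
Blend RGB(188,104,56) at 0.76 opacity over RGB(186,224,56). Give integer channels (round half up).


C = α×F + (1-α)×B, with 1-α = 0.24
R: 0.76×188 + 0.24×186 = 142.88 + 44.64 = 187.52 → 188
G: 0.76×104 + 0.24×224 = 79.04 + 53.76 = 132.80 → 133
B: 0.76×56 + 0.24×56 = 42.56 + 13.44 = 56.00 → 56
= RGB(188, 133, 56)


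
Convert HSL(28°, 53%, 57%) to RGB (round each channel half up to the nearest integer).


H=28°, S=0.53, L=0.57
C = (1-|2L-1|)×S = (1-|0.14|)×0.53 = 0.4558
H' = H/60 = 28/60 ≈ 0.4667; X = C×(1-|H' mod 2 - 1|) ≈ 0.2127
m = L - C/2 = 0.57 - 0.2279 = 0.3421
Sector ⌊H'⌋ = 0 → (R',G',B') = (0.4558, ≈0.2127, 0.0)
RGB = ((R'+m)×255, (G'+m)×255, (B'+m)×255) = (203.4645, 141.4757, 87.2355)
Round half up → RGB(203, 141, 87)


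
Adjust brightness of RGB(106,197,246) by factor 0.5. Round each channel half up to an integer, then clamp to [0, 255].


Multiply each channel by 0.5, round half up, clamp to [0, 255]
R: 106×0.5 = 53
G: 197×0.5 = 98.5 → round → 99
B: 246×0.5 = 123
= RGB(53, 99, 123)


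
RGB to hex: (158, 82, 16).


R = 158 → 9E (hex)
G = 82 → 52 (hex)
B = 16 → 10 (hex)
Hex = #9E5210


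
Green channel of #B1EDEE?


Color: #B1EDEE
R = B1 = 177
G = ED = 237
B = EE = 238
Green = 237


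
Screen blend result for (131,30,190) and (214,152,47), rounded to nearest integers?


Screen: C = 255 - (255-A)×(255-B)/255, rounded to nearest integer
R: 255 - (255-131)×(255-214)/255 = 255 - 5084/255 ≈ 255 - 19.937 = 235.063 → 235
G: 255 - (255-30)×(255-152)/255 = 255 - 23175/255 ≈ 255 - 90.882 = 164.118 → 164
B: 255 - (255-190)×(255-47)/255 = 255 - 13520/255 ≈ 255 - 53.020 = 201.980 → 202
= RGB(235, 164, 202)


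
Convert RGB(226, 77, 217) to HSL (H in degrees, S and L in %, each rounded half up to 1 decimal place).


Normalize: R'=226/255≈0.8863, G'=77/255≈0.3020, B'=217/255≈0.8510
Max=226/255, Min=77/255, Δ=Max-Min=149/255
L = (Max+Min)/2 = (226+77)/510 = 303/510 = 0.59411… → L = 59.4%
L > 0.5 → S = Δ/(2-Max-Min) = 149/(510-226-77) = 149/207 = 0.71980… → S = 72.0%
(the 1/255 factors cancel in S and H, so raw channel differences can be used)
Max is R' → H = 60 × (((G-B)/Δ) mod 6) = 60 × (((77-217)/149) mod 6)
  (-140)/149 = -0.9395…; negative, so add 6 → 5.0604…
  H = 60 × 5.0604… = 303.624…° → H = 303.6°
= HSL(303.6°, 72.0%, 59.4%)


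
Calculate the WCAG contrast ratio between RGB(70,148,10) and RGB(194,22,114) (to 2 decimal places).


Linearize each sRGB channel c=v/255: c/12.92 if c ≤ 0.04045 else ((c+0.055)/1.055)^2.4
L = 0.2126×R_lin + 0.7152×G_lin + 0.0722×B_lin
Color 1 (70,148,10):
  R=70: 70/255≈0.2745 > 0.04045 → ((0.2745+0.055)/1.055)^2.4 ≈ 0.06125
  G=148: 148/255≈0.5804 > 0.04045 → ((0.5804+0.055)/1.055)^2.4 ≈ 0.29614
  B=10: 10/255≈0.0392 ≤ 0.04045 → 0.0392/12.92 ≈ 0.00304
  L1 = 0.2126×0.06125 + 0.7152×0.29614 + 0.0722×0.00304 ≈ 0.22504
Color 2 (194,22,114):
  R=194: 194/255≈0.7608 > 0.04045 → ((0.7608+0.055)/1.055)^2.4 ≈ 0.53948
  G=22: 22/255≈0.0863 > 0.04045 → ((0.0863+0.055)/1.055)^2.4 ≈ 0.00802
  B=114: 114/255≈0.4471 > 0.04045 → ((0.4471+0.055)/1.055)^2.4 ≈ 0.16827
  L2 = 0.2126×0.53948 + 0.7152×0.00802 + 0.0722×0.16827 ≈ 0.13258
Lighter = 0.22504, Darker = 0.13258
Ratio = (L_lighter + 0.05) / (L_darker + 0.05)
Ratio = (0.22504 + 0.05) / (0.13258 + 0.05) = 0.27504 / 0.18258 ≈ 1.5064
Ratio ≈ 1.51:1


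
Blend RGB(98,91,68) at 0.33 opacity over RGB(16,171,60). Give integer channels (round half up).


C = α×F + (1-α)×B, with 1-α = 0.67
R: 0.33×98 + 0.67×16 = 32.34 + 10.72 = 43.06 → 43
G: 0.33×91 + 0.67×171 = 30.03 + 114.57 = 144.60 → 145
B: 0.33×68 + 0.67×60 = 22.44 + 40.20 = 62.64 → 63
= RGB(43, 145, 63)


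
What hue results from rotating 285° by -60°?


New hue = (H + rotation) mod 360
New hue = (285 -60) mod 360
= 225 mod 360
= 225°


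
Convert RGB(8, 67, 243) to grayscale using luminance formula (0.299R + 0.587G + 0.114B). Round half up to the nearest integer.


Gray = 0.299×R + 0.587×G + 0.114×B
Gray = 0.299×8 + 0.587×67 + 0.114×243
Gray = 2.392 + 39.329 + 27.702
Gray = 69.423 → round half up → 69
Gray = 69


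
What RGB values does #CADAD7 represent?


CA → 202 (R)
DA → 218 (G)
D7 → 215 (B)
= RGB(202, 218, 215)


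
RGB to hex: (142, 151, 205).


R = 142 → 8E (hex)
G = 151 → 97 (hex)
B = 205 → CD (hex)
Hex = #8E97CD


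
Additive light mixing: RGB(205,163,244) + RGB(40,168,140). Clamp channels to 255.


Additive: each channel = min(255, C₁+C₂)
R: 205+40 = 245 → 245
G: 163+168 = 331 → 255
B: 244+140 = 384 → 255
= RGB(245, 255, 255)


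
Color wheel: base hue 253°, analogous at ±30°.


Base hue: 253°
Left analog: (253 - 30) mod 360 = 223°
Right analog: (253 + 30) mod 360 = 283°
Analogous hues = 223° and 283°


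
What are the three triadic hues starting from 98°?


Triadic: equally spaced at 120° intervals
H1 = 98°
H2 = (98 + 120) mod 360 = 218°
H3 = (98 + 240) mod 360 = 338°
Triadic = 98°, 218°, 338°


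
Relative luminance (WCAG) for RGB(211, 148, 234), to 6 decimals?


Linearize each channel (sRGB transfer function): c = v/255; c_lin = c/12.92 if c ≤ 0.04045, else ((c+0.055)/1.055)^2.4
  R: 211/255 ≈ 0.827451 > 0.04045 → ((0.827451+0.055)/1.055)^2.4 ≈ 0.651406
  G: 148/255 ≈ 0.580392 > 0.04045 → ((0.580392+0.055)/1.055)^2.4 ≈ 0.296138
  B: 234/255 ≈ 0.917647 > 0.04045 → ((0.917647+0.055)/1.055)^2.4 ≈ 0.822786
R_lin = 0.651406, G_lin = 0.296138, B_lin = 0.822786
L = 0.2126×R + 0.7152×G + 0.0722×B
L = 0.2126×0.651406 + 0.7152×0.296138 + 0.0722×0.822786
L ≈ 0.409692


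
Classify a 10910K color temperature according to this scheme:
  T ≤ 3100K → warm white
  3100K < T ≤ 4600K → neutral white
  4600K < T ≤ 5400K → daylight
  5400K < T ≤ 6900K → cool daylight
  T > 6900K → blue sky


Temperature: 10910K
10910K > 6900K → blue sky
Classification: blue sky


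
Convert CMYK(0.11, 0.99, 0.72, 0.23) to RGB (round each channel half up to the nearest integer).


R = 255 × (1-C) × (1-K) = 255 × 0.89 × 0.77 = 174.7515 → 175
G = 255 × (1-M) × (1-K) = 255 × 0.01 × 0.77 = 1.9635 → 2
B = 255 × (1-Y) × (1-K) = 255 × 0.28 × 0.77 = 54.978 → 55
= RGB(175, 2, 55)


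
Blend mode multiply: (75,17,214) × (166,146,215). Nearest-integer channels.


Multiply: C = A×B/255, rounded to nearest integer
R: 75×166/255 = 12450/255 ≈ 48.824 → 49
G: 17×146/255 = 2482/255 ≈ 9.733 → 10
B: 214×215/255 = 46010/255 ≈ 180.431 → 180
= RGB(49, 10, 180)


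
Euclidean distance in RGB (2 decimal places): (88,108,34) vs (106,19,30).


d = √[(R₁-R₂)² + (G₁-G₂)² + (B₁-B₂)²]
d = √[(88-106)² + (108-19)² + (34-30)²]
d = √[324 + 7921 + 16]
d = √8261
d ≈ 90.89


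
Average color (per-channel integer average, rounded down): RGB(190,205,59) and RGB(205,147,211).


Midpoint: each channel = ⌊(C₁+C₂)/2⌋
R: ⌊(190+205)/2⌋ = 197
G: ⌊(205+147)/2⌋ = 176
B: ⌊(59+211)/2⌋ = 135
= RGB(197, 176, 135)


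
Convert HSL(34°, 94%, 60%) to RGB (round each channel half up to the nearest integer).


H=34°, S=0.94, L=0.60
C = (1-|2L-1|)×S = (1-|0.20|)×0.94 = 0.752
H' = H/60 = 34/60 ≈ 0.5667; X = C×(1-|H' mod 2 - 1|) ≈ 0.4261
m = L - C/2 = 0.60 - 0.376 = 0.224
Sector ⌊H'⌋ = 0 → (R',G',B') = (0.752, ≈0.4261, 0.0)
RGB = ((R'+m)×255, (G'+m)×255, (B'+m)×255) = (248.88, 165.784, 57.12)
Round half up → RGB(249, 166, 57)


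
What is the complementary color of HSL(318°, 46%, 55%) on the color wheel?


Complement = opposite side of color wheel = hue + 180°
H' = (318 + 180) mod 360 = 138°
S and L unchanged.
= HSL(138°, 46%, 55%)


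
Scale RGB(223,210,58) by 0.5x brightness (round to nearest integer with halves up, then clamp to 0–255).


Multiply each channel by 0.5, round half up, clamp to [0, 255]
R: 223×0.5 = 111.5 → round → 112
G: 210×0.5 = 105
B: 58×0.5 = 29
= RGB(112, 105, 29)


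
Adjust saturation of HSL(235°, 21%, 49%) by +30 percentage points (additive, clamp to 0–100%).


Original S = 21%
Adjustment = +30 percentage points
New S = 21 + (30) = 51
Clamp to [0, 100] → 51
= HSL(235°, 51%, 49%)


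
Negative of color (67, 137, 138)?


Invert: (255-R, 255-G, 255-B)
R: 255-67 = 188
G: 255-137 = 118
B: 255-138 = 117
= RGB(188, 118, 117)


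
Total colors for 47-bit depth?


Colors = 2^bits = 2^47
= 140,737,488,355,328 colors


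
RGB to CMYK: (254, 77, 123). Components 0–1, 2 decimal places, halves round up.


R'=254/255≈0.9961, G'=77/255≈0.3020, B'=123/255≈0.4824
K = 1 - max(R',G',B') = 1 - 254/255 = 1/255 = 0.00392… → 0.00
(1-R'-K)/(1-K) simplifies to (max-R)/max with max = 254:
C = (254-254)/254 = 0/254 = 0 → 0.00
M = (254-77)/254 = 177/254 = 0.69685… → 0.70
Y = (254-123)/254 = 131/254 = 0.51574… → 0.52
= CMYK(0.00, 0.70, 0.52, 0.00)


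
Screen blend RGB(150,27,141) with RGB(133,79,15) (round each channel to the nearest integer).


Screen: C = 255 - (255-A)×(255-B)/255, rounded to nearest integer
R: 255 - (255-150)×(255-133)/255 = 255 - 12810/255 ≈ 255 - 50.235 = 204.765 → 205
G: 255 - (255-27)×(255-79)/255 = 255 - 40128/255 ≈ 255 - 157.365 = 97.635 → 98
B: 255 - (255-141)×(255-15)/255 = 255 - 27360/255 ≈ 255 - 107.294 = 147.706 → 148
= RGB(205, 98, 148)


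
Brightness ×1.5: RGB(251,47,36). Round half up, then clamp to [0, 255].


Multiply each channel by 1.5, round half up, clamp to [0, 255]
R: 251×1.5 = 376.5 → round → 377 → clamp → 255
G: 47×1.5 = 70.5 → round → 71
B: 36×1.5 = 54
= RGB(255, 71, 54)


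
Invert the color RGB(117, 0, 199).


Invert: (255-R, 255-G, 255-B)
R: 255-117 = 138
G: 255-0 = 255
B: 255-199 = 56
= RGB(138, 255, 56)


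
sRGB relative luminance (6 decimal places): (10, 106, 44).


Linearize each channel (sRGB transfer function): c = v/255; c_lin = c/12.92 if c ≤ 0.04045, else ((c+0.055)/1.055)^2.4
  R: 10/255 ≈ 0.039216 ≤ 0.04045 → 0.039216/12.92 ≈ 0.003035
  G: 106/255 ≈ 0.415686 > 0.04045 → ((0.415686+0.055)/1.055)^2.4 ≈ 0.144128
  B: 44/255 ≈ 0.172549 > 0.04045 → ((0.172549+0.055)/1.055)^2.4 ≈ 0.025187
R_lin = 0.003035, G_lin = 0.144128, B_lin = 0.025187
L = 0.2126×R + 0.7152×G + 0.0722×B
L = 0.2126×0.003035 + 0.7152×0.144128 + 0.0722×0.025187
L ≈ 0.105544


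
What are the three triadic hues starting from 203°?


Triadic: equally spaced at 120° intervals
H1 = 203°
H2 = (203 + 120) mod 360 = 323°
H3 = (203 + 240) mod 360 = 83°
Triadic = 203°, 323°, 83°


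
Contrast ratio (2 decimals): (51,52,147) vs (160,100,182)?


Linearize each sRGB channel c=v/255: c/12.92 if c ≤ 0.04045 else ((c+0.055)/1.055)^2.4
L = 0.2126×R_lin + 0.7152×G_lin + 0.0722×B_lin
Color 1 (51,52,147):
  R=51: 51/255≈0.2000 > 0.04045 → ((0.2000+0.055)/1.055)^2.4 ≈ 0.03310
  G=52: 52/255≈0.2039 > 0.04045 → ((0.2039+0.055)/1.055)^2.4 ≈ 0.03434
  B=147: 147/255≈0.5765 > 0.04045 → ((0.5765+0.055)/1.055)^2.4 ≈ 0.29177
  L1 = 0.2126×0.03310 + 0.7152×0.03434 + 0.0722×0.29177 ≈ 0.05266
Color 2 (160,100,182):
  R=160: 160/255≈0.6275 > 0.04045 → ((0.6275+0.055)/1.055)^2.4 ≈ 0.35153
  G=100: 100/255≈0.3922 > 0.04045 → ((0.3922+0.055)/1.055)^2.4 ≈ 0.12744
  B=182: 182/255≈0.7137 > 0.04045 → ((0.7137+0.055)/1.055)^2.4 ≈ 0.46778
  L2 = 0.2126×0.35153 + 0.7152×0.12744 + 0.0722×0.46778 ≈ 0.19965
Lighter = 0.19965, Darker = 0.05266
Ratio = (L_lighter + 0.05) / (L_darker + 0.05)
Ratio = (0.19965 + 0.05) / (0.05266 + 0.05) = 0.24965 / 0.10266 ≈ 2.4318
Ratio ≈ 2.43:1


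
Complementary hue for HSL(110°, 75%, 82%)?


Complement = opposite side of color wheel = hue + 180°
H' = (110 + 180) mod 360 = 290°
S and L unchanged.
= HSL(290°, 75%, 82%)


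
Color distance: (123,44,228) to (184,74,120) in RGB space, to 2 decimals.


d = √[(R₁-R₂)² + (G₁-G₂)² + (B₁-B₂)²]
d = √[(123-184)² + (44-74)² + (228-120)²]
d = √[3721 + 900 + 11664]
d = √16285
d ≈ 127.61


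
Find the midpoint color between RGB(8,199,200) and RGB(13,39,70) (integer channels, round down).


Midpoint: each channel = ⌊(C₁+C₂)/2⌋
R: ⌊(8+13)/2⌋ = 10
G: ⌊(199+39)/2⌋ = 119
B: ⌊(200+70)/2⌋ = 135
= RGB(10, 119, 135)


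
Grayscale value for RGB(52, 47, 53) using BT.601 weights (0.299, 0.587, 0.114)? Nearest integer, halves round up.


Gray = 0.299×R + 0.587×G + 0.114×B
Gray = 0.299×52 + 0.587×47 + 0.114×53
Gray = 15.548 + 27.589 + 6.042
Gray = 49.179 → round half up → 49
Gray = 49


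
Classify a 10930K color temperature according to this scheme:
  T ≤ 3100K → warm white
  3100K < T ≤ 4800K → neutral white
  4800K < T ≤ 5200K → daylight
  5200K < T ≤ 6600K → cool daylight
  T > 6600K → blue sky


Temperature: 10930K
10930K > 6600K → blue sky
Classification: blue sky


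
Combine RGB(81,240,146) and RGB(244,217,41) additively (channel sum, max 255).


Additive: each channel = min(255, C₁+C₂)
R: 81+244 = 325 → 255
G: 240+217 = 457 → 255
B: 146+41 = 187 → 187
= RGB(255, 255, 187)


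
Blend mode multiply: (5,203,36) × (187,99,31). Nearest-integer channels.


Multiply: C = A×B/255, rounded to nearest integer
R: 5×187/255 = 935/255 ≈ 3.667 → 4
G: 203×99/255 = 20097/255 ≈ 78.812 → 79
B: 36×31/255 = 1116/255 ≈ 4.376 → 4
= RGB(4, 79, 4)


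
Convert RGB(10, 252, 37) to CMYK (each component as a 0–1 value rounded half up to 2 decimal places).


R'=10/255≈0.0392, G'=252/255≈0.9882, B'=37/255≈0.1451
K = 1 - max(R',G',B') = 1 - 252/255 = 3/255 = 0.01176… → 0.01
(1-R'-K)/(1-K) simplifies to (max-R)/max with max = 252:
C = (252-10)/252 = 242/252 = 0.96031… → 0.96
M = (252-252)/252 = 0/252 = 0 → 0.00
Y = (252-37)/252 = 215/252 = 0.85317… → 0.85
= CMYK(0.96, 0.00, 0.85, 0.01)


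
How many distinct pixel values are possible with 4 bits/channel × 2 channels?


Total bits = 4 bits/channel × 2 channels = 8 bits
Distinct pixel values = 2^8
= 256 pixel values


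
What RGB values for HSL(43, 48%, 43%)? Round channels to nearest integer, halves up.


H=43°, S=0.48, L=0.43
C = (1-|2L-1|)×S = (1-|-0.14|)×0.48 = 0.4128
H' = H/60 = 43/60 ≈ 0.7167; X = C×(1-|H' mod 2 - 1|) = 0.29584
m = L - C/2 = 0.43 - 0.2064 = 0.2236
Sector ⌊H'⌋ = 0 → (R',G',B') = (0.4128, 0.29584, 0.0)
RGB = ((R'+m)×255, (G'+m)×255, (B'+m)×255) = (162.282, 132.4572, 57.018)
Round half up → RGB(162, 132, 57)


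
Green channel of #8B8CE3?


Color: #8B8CE3
R = 8B = 139
G = 8C = 140
B = E3 = 227
Green = 140


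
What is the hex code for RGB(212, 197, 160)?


R = 212 → D4 (hex)
G = 197 → C5 (hex)
B = 160 → A0 (hex)
Hex = #D4C5A0


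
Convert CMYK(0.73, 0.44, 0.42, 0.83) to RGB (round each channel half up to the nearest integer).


R = 255 × (1-C) × (1-K) = 255 × 0.27 × 0.17 = 11.7045 → 12
G = 255 × (1-M) × (1-K) = 255 × 0.56 × 0.17 = 24.276 → 24
B = 255 × (1-Y) × (1-K) = 255 × 0.58 × 0.17 = 25.143 → 25
= RGB(12, 24, 25)


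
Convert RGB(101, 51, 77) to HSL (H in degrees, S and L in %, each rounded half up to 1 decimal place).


Normalize: R'=101/255≈0.3961, G'=51/255≈0.2000, B'=77/255≈0.3020
Max=101/255, Min=51/255, Δ=Max-Min=50/255
L = (Max+Min)/2 = (101+51)/510 = 152/510 = 0.29803… → L = 29.8%
L ≤ 0.5 → S = Δ/(Max+Min) = 50/(101+51) = 50/152 = 0.32894… → S = 32.9%
(the 1/255 factors cancel in S and H, so raw channel differences can be used)
Max is R' → H = 60 × (((G-B)/Δ) mod 6) = 60 × (((51-77)/50) mod 6)
  (-26)/50 = -0.52; negative, so add 6 → 5.48
  H = 60 × 5.48 = 328.8° → H = 328.8°
= HSL(328.8°, 32.9%, 29.8%)


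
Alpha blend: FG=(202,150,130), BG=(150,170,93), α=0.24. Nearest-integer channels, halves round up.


C = α×F + (1-α)×B, with 1-α = 0.76
R: 0.24×202 + 0.76×150 = 48.48 + 114.00 = 162.48 → 162
G: 0.24×150 + 0.76×170 = 36.00 + 129.20 = 165.20 → 165
B: 0.24×130 + 0.76×93 = 31.20 + 70.68 = 101.88 → 102
= RGB(162, 165, 102)


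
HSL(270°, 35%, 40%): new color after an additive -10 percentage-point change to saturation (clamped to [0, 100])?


Original S = 35%
Adjustment = -10 percentage points
New S = 35 + (-10) = 25
Clamp to [0, 100] → 25
= HSL(270°, 25%, 40%)


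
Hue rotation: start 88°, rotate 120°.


New hue = (H + rotation) mod 360
New hue = (88 + 120) mod 360
= 208 mod 360
= 208°


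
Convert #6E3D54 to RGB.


6E → 110 (R)
3D → 61 (G)
54 → 84 (B)
= RGB(110, 61, 84)


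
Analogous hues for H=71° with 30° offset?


Base hue: 71°
Left analog: (71 - 30) mod 360 = 41°
Right analog: (71 + 30) mod 360 = 101°
Analogous hues = 41° and 101°


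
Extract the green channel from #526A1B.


Color: #526A1B
R = 52 = 82
G = 6A = 106
B = 1B = 27
Green = 106


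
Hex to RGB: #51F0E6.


51 → 81 (R)
F0 → 240 (G)
E6 → 230 (B)
= RGB(81, 240, 230)


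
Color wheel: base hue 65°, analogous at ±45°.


Base hue: 65°
Left analog: (65 - 45) mod 360 = 20°
Right analog: (65 + 45) mod 360 = 110°
Analogous hues = 20° and 110°


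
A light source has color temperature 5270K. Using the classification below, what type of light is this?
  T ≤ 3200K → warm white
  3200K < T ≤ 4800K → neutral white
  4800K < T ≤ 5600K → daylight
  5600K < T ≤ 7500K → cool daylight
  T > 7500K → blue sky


Temperature: 5270K
4800K < 5270K ≤ 5600K → daylight
Classification: daylight


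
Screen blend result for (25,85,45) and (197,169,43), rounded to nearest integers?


Screen: C = 255 - (255-A)×(255-B)/255, rounded to nearest integer
R: 255 - (255-25)×(255-197)/255 = 255 - 13340/255 ≈ 255 - 52.314 = 202.686 → 203
G: 255 - (255-85)×(255-169)/255 = 255 - 14620/255 ≈ 255 - 57.333 = 197.667 → 198
B: 255 - (255-45)×(255-43)/255 = 255 - 44520/255 ≈ 255 - 174.588 = 80.412 → 80
= RGB(203, 198, 80)


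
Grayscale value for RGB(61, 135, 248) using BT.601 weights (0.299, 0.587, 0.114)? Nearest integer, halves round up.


Gray = 0.299×R + 0.587×G + 0.114×B
Gray = 0.299×61 + 0.587×135 + 0.114×248
Gray = 18.239 + 79.245 + 28.272
Gray = 125.756 → round half up → 126
Gray = 126


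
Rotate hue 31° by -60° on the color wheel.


New hue = (H + rotation) mod 360
New hue = (31 -60) mod 360
= -29 mod 360
= 331°


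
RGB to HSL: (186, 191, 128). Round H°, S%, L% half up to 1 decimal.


Normalize: R'=186/255≈0.7294, G'=191/255≈0.7490, B'=128/255≈0.5020
Max=191/255, Min=128/255, Δ=Max-Min=63/255
L = (Max+Min)/2 = (191+128)/510 = 319/510 = 0.62549… → L = 62.5%
L > 0.5 → S = Δ/(2-Max-Min) = 63/(510-191-128) = 63/191 = 0.32984… → S = 33.0%
(the 1/255 factors cancel in S and H, so raw channel differences can be used)
Max is G' → H = 60 × ((B-R)/Δ + 2) = 60 × ((128-186)/63 + 2)
  -58/63 + 2 = -0.9206… + 2 = 1.0793…
  H = 60 × 1.0793… = 64.761…° → H = 64.8°
= HSL(64.8°, 33.0%, 62.5%)


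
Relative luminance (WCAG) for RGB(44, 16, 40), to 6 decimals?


Linearize each channel (sRGB transfer function): c = v/255; c_lin = c/12.92 if c ≤ 0.04045, else ((c+0.055)/1.055)^2.4
  R: 44/255 ≈ 0.172549 > 0.04045 → ((0.172549+0.055)/1.055)^2.4 ≈ 0.025187
  G: 16/255 ≈ 0.062745 > 0.04045 → ((0.062745+0.055)/1.055)^2.4 ≈ 0.005182
  B: 40/255 ≈ 0.156863 > 0.04045 → ((0.156863+0.055)/1.055)^2.4 ≈ 0.021219
R_lin = 0.025187, G_lin = 0.005182, B_lin = 0.021219
L = 0.2126×R + 0.7152×G + 0.0722×B
L = 0.2126×0.025187 + 0.7152×0.005182 + 0.0722×0.021219
L ≈ 0.010593


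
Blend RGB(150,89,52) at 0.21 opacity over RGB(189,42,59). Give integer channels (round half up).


C = α×F + (1-α)×B, with 1-α = 0.79
R: 0.21×150 + 0.79×189 = 31.50 + 149.31 = 180.81 → 181
G: 0.21×89 + 0.79×42 = 18.69 + 33.18 = 51.87 → 52
B: 0.21×52 + 0.79×59 = 10.92 + 46.61 = 57.53 → 58
= RGB(181, 52, 58)


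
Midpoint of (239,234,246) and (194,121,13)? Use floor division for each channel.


Midpoint: each channel = ⌊(C₁+C₂)/2⌋
R: ⌊(239+194)/2⌋ = 216
G: ⌊(234+121)/2⌋ = 177
B: ⌊(246+13)/2⌋ = 129
= RGB(216, 177, 129)


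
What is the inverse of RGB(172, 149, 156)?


Invert: (255-R, 255-G, 255-B)
R: 255-172 = 83
G: 255-149 = 106
B: 255-156 = 99
= RGB(83, 106, 99)


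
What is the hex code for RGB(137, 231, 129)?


R = 137 → 89 (hex)
G = 231 → E7 (hex)
B = 129 → 81 (hex)
Hex = #89E781


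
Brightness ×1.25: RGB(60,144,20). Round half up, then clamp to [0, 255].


Multiply each channel by 1.25, round half up, clamp to [0, 255]
R: 60×1.25 = 75
G: 144×1.25 = 180
B: 20×1.25 = 25
= RGB(75, 180, 25)


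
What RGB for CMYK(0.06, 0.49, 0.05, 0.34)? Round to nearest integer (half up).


R = 255 × (1-C) × (1-K) = 255 × 0.94 × 0.66 = 158.202 → 158
G = 255 × (1-M) × (1-K) = 255 × 0.51 × 0.66 = 85.833 → 86
B = 255 × (1-Y) × (1-K) = 255 × 0.95 × 0.66 = 159.885 → 160
= RGB(158, 86, 160)


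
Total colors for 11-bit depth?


Colors = 2^bits = 2^11
= 2,048 colors


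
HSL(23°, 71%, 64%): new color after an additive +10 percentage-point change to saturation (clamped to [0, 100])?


Original S = 71%
Adjustment = +10 percentage points
New S = 71 + (10) = 81
Clamp to [0, 100] → 81
= HSL(23°, 81%, 64%)


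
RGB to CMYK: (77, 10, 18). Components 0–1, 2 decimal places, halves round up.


R'=77/255≈0.3020, G'=10/255≈0.0392, B'=18/255≈0.0706
K = 1 - max(R',G',B') = 1 - 77/255 = 178/255 = 0.69803… → 0.70
(1-R'-K)/(1-K) simplifies to (max-R)/max with max = 77:
C = (77-77)/77 = 0/77 = 0 → 0.00
M = (77-10)/77 = 67/77 = 0.87012… → 0.87
Y = (77-18)/77 = 59/77 = 0.76623… → 0.77
= CMYK(0.00, 0.87, 0.77, 0.70)


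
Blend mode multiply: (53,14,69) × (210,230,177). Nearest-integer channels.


Multiply: C = A×B/255, rounded to nearest integer
R: 53×210/255 = 11130/255 ≈ 43.647 → 44
G: 14×230/255 = 3220/255 ≈ 12.627 → 13
B: 69×177/255 = 12213/255 ≈ 47.894 → 48
= RGB(44, 13, 48)


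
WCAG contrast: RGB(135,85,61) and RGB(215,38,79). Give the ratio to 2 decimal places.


Linearize each sRGB channel c=v/255: c/12.92 if c ≤ 0.04045 else ((c+0.055)/1.055)^2.4
L = 0.2126×R_lin + 0.7152×G_lin + 0.0722×B_lin
Color 1 (135,85,61):
  R=135: 135/255≈0.5294 > 0.04045 → ((0.5294+0.055)/1.055)^2.4 ≈ 0.24228
  G=85: 85/255≈0.3333 > 0.04045 → ((0.3333+0.055)/1.055)^2.4 ≈ 0.09084
  B=61: 61/255≈0.2392 > 0.04045 → ((0.2392+0.055)/1.055)^2.4 ≈ 0.04667
  L1 = 0.2126×0.24228 + 0.7152×0.09084 + 0.0722×0.04667 ≈ 0.11985
Color 2 (215,38,79):
  R=215: 215/255≈0.8431 > 0.04045 → ((0.8431+0.055)/1.055)^2.4 ≈ 0.67954
  G=38: 38/255≈0.1490 > 0.04045 → ((0.1490+0.055)/1.055)^2.4 ≈ 0.01938
  B=79: 79/255≈0.3098 > 0.04045 → ((0.3098+0.055)/1.055)^2.4 ≈ 0.07819
  L2 = 0.2126×0.67954 + 0.7152×0.01938 + 0.0722×0.07819 ≈ 0.16398
Lighter = 0.16398, Darker = 0.11985
Ratio = (L_lighter + 0.05) / (L_darker + 0.05)
Ratio = (0.16398 + 0.05) / (0.11985 + 0.05) = 0.21398 / 0.16985 ≈ 1.2598
Ratio ≈ 1.26:1


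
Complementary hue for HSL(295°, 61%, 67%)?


Complement = opposite side of color wheel = hue + 180°
H' = (295 + 180) mod 360 = 115°
S and L unchanged.
= HSL(115°, 61%, 67%)


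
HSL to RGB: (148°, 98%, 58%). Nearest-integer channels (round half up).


H=148°, S=0.98, L=0.58
C = (1-|2L-1|)×S = (1-|0.16|)×0.98 = 0.8232
H' = H/60 = 148/60 ≈ 2.4667; X = C×(1-|H' mod 2 - 1|) = 0.38416
m = L - C/2 = 0.58 - 0.4116 = 0.1684
Sector ⌊H'⌋ = 2 → (R',G',B') = (0.0, 0.8232, 0.38416)
RGB = ((R'+m)×255, (G'+m)×255, (B'+m)×255) = (42.942, 252.858, 140.9028)
Round half up → RGB(43, 253, 141)


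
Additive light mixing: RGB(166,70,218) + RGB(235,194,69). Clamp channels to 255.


Additive: each channel = min(255, C₁+C₂)
R: 166+235 = 401 → 255
G: 70+194 = 264 → 255
B: 218+69 = 287 → 255
= RGB(255, 255, 255)


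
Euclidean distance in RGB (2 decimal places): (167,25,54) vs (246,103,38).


d = √[(R₁-R₂)² + (G₁-G₂)² + (B₁-B₂)²]
d = √[(167-246)² + (25-103)² + (54-38)²]
d = √[6241 + 6084 + 256]
d = √12581
d ≈ 112.17


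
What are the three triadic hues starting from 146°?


Triadic: equally spaced at 120° intervals
H1 = 146°
H2 = (146 + 120) mod 360 = 266°
H3 = (146 + 240) mod 360 = 26°
Triadic = 146°, 266°, 26°


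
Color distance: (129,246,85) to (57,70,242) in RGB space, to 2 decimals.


d = √[(R₁-R₂)² + (G₁-G₂)² + (B₁-B₂)²]
d = √[(129-57)² + (246-70)² + (85-242)²]
d = √[5184 + 30976 + 24649]
d = √60809
d ≈ 246.59


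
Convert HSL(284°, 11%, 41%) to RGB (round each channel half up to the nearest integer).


H=284°, S=0.11, L=0.41
C = (1-|2L-1|)×S = (1-|-0.18|)×0.11 = 0.0902
H' = H/60 = 284/60 ≈ 4.7333; X = C×(1-|H' mod 2 - 1|) ≈ 0.0661
m = L - C/2 = 0.41 - 0.0451 = 0.3649
Sector ⌊H'⌋ = 4 → (R',G',B') = (≈0.0661, 0.0, 0.0902)
RGB = ((R'+m)×255, (G'+m)×255, (B'+m)×255) = (109.9169, 93.0495, 116.0505)
Round half up → RGB(110, 93, 116)


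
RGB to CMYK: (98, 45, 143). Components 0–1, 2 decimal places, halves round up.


R'=98/255≈0.3843, G'=45/255≈0.1765, B'=143/255≈0.5608
K = 1 - max(R',G',B') = 1 - 143/255 = 112/255 = 0.43921… → 0.44
(1-R'-K)/(1-K) simplifies to (max-R)/max with max = 143:
C = (143-98)/143 = 45/143 = 0.31468… → 0.31
M = (143-45)/143 = 98/143 = 0.68531… → 0.69
Y = (143-143)/143 = 0/143 = 0 → 0.00
= CMYK(0.31, 0.69, 0.00, 0.44)


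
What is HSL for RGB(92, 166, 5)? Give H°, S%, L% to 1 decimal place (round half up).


Normalize: R'=92/255≈0.3608, G'=166/255≈0.6510, B'=5/255≈0.0196
Max=166/255, Min=5/255, Δ=Max-Min=161/255
L = (Max+Min)/2 = (166+5)/510 = 171/510 = 0.33529… → L = 33.5%
L ≤ 0.5 → S = Δ/(Max+Min) = 161/(166+5) = 161/171 = 0.94152… → S = 94.2%
(the 1/255 factors cancel in S and H, so raw channel differences can be used)
Max is G' → H = 60 × ((B-R)/Δ + 2) = 60 × ((5-92)/161 + 2)
  -87/161 + 2 = -0.5403… + 2 = 1.4596…
  H = 60 × 1.4596… = 87.577…° → H = 87.6°
= HSL(87.6°, 94.2%, 33.5%)


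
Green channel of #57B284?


Color: #57B284
R = 57 = 87
G = B2 = 178
B = 84 = 132
Green = 178


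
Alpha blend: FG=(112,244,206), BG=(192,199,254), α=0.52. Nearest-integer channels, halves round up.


C = α×F + (1-α)×B, with 1-α = 0.48
R: 0.52×112 + 0.48×192 = 58.24 + 92.16 = 150.40 → 150
G: 0.52×244 + 0.48×199 = 126.88 + 95.52 = 222.40 → 222
B: 0.52×206 + 0.48×254 = 107.12 + 121.92 = 229.04 → 229
= RGB(150, 222, 229)


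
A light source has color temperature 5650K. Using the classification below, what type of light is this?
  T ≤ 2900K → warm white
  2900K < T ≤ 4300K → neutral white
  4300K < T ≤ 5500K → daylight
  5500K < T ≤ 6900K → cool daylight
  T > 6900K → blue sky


Temperature: 5650K
5500K < 5650K ≤ 6900K → cool daylight
Classification: cool daylight


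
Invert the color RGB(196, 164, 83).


Invert: (255-R, 255-G, 255-B)
R: 255-196 = 59
G: 255-164 = 91
B: 255-83 = 172
= RGB(59, 91, 172)


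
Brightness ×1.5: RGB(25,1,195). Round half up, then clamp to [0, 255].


Multiply each channel by 1.5, round half up, clamp to [0, 255]
R: 25×1.5 = 37.5 → round → 38
G: 1×1.5 = 1.5 → round → 2
B: 195×1.5 = 292.5 → round → 293 → clamp → 255
= RGB(38, 2, 255)


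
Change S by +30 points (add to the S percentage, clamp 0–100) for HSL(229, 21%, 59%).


Original S = 21%
Adjustment = +30 percentage points
New S = 21 + (30) = 51
Clamp to [0, 100] → 51
= HSL(229°, 51%, 59%)


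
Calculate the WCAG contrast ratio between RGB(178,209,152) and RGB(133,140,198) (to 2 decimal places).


Linearize each sRGB channel c=v/255: c/12.92 if c ≤ 0.04045 else ((c+0.055)/1.055)^2.4
L = 0.2126×R_lin + 0.7152×G_lin + 0.0722×B_lin
Color 1 (178,209,152):
  R=178: 178/255≈0.6980 > 0.04045 → ((0.6980+0.055)/1.055)^2.4 ≈ 0.44520
  G=209: 209/255≈0.8196 > 0.04045 → ((0.8196+0.055)/1.055)^2.4 ≈ 0.63760
  B=152: 152/255≈0.5961 > 0.04045 → ((0.5961+0.055)/1.055)^2.4 ≈ 0.31399
  L1 = 0.2126×0.44520 + 0.7152×0.63760 + 0.0722×0.31399 ≈ 0.57333
Color 2 (133,140,198):
  R=133: 133/255≈0.5216 > 0.04045 → ((0.5216+0.055)/1.055)^2.4 ≈ 0.23455
  G=140: 140/255≈0.5490 > 0.04045 → ((0.5490+0.055)/1.055)^2.4 ≈ 0.26225
  B=198: 198/255≈0.7765 > 0.04045 → ((0.7765+0.055)/1.055)^2.4 ≈ 0.56471
  L2 = 0.2126×0.23455 + 0.7152×0.26225 + 0.0722×0.56471 ≈ 0.27820
Lighter = 0.57333, Darker = 0.27820
Ratio = (L_lighter + 0.05) / (L_darker + 0.05)
Ratio = (0.57333 + 0.05) / (0.27820 + 0.05) = 0.62333 / 0.32820 ≈ 1.8992
Ratio ≈ 1.90:1


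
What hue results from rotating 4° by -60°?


New hue = (H + rotation) mod 360
New hue = (4 -60) mod 360
= -56 mod 360
= 304°


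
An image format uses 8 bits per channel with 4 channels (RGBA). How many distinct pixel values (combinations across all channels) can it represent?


Total bits = 8 bits/channel × 4 channels = 32 bits
Distinct pixel values = 2^32
= 4,294,967,296 pixel values


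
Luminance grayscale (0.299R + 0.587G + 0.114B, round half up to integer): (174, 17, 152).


Gray = 0.299×R + 0.587×G + 0.114×B
Gray = 0.299×174 + 0.587×17 + 0.114×152
Gray = 52.026 + 9.979 + 17.328
Gray = 79.333 → round half up → 79
Gray = 79


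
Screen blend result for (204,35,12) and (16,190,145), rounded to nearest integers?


Screen: C = 255 - (255-A)×(255-B)/255, rounded to nearest integer
R: 255 - (255-204)×(255-16)/255 = 255 - 12189/255 ≈ 255 - 47.800 = 207.200 → 207
G: 255 - (255-35)×(255-190)/255 = 255 - 14300/255 ≈ 255 - 56.078 = 198.922 → 199
B: 255 - (255-12)×(255-145)/255 = 255 - 26730/255 ≈ 255 - 104.824 = 150.176 → 150
= RGB(207, 199, 150)
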